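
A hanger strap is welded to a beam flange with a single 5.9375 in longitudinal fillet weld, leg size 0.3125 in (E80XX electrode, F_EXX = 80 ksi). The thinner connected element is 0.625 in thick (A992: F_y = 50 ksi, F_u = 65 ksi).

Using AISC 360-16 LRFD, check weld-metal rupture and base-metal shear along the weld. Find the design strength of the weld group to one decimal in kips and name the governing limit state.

47.2 kips (weld metal governs)

Weld metal: throat = 0.707×0.3125 = 0.22094 in, L = 5.9375 in. φR_n = 0.75 × 0.6 × 80 × 0.22094 × 5.9375 = 47.2 kips.
Base metal shear (0.625 in plate): yield φR_n = 1.0×0.6×50×0.625×5.9375 = 111.3 kips; rupture φR_n = 0.75×0.6×65×0.625×5.9375 = 108.5 kips; take 108.5 kips (rupture).
Governing: min(47.2, 108.5) = 47.2 kips → weld metal.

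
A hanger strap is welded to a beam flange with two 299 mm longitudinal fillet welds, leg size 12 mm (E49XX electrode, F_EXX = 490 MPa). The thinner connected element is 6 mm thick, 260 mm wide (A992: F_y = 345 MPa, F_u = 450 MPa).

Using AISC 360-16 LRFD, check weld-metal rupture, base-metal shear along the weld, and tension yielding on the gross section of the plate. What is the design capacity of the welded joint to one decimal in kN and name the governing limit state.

484.4 kN (gross-section yield governs)

Weld metal: throat = 0.707×12 = 8.484 mm, L = 2×299 = 598 mm. φR_n = 0.75 × 0.6 × 490 × 8.484 × 598 = 1118.7 kN.
Base metal shear (6 mm plate): yield φR_n = 1.0×0.6×345×6×598 = 742.7 kN; rupture φR_n = 0.75×0.6×450×6×598 = 726.6 kN; take 726.6 kN (rupture).
Tension yield (gross): A_g = 260×6 = 1560 mm². φR_n = 0.90 × 345 × 1560 = 484.4 kN.
Governing: min(1118.7, 726.6, 484.4) = 484.4 kN → gross-section yield.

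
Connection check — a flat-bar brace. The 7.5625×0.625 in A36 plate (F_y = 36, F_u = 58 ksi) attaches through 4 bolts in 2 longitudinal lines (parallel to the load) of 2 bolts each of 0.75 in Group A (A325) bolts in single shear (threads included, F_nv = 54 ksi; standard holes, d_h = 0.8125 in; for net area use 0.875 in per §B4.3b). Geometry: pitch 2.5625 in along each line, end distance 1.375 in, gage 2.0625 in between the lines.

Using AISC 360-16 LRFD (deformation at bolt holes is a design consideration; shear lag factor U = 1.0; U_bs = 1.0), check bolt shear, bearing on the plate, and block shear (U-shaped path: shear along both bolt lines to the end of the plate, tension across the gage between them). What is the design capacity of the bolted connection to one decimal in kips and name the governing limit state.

71.6 kips (bolt shear governs)

Bolt shear: A_b = π(0.75)²/4 = 0.44179 in². φR_n = 0.75 × 54 × 0.44179 × 4 × 1 = 71.6 kips.
Bearing (0.625 in plate, F_u = 58 ksi): end bolts L_c = 1.375 − 0.8125/2 = 0.96875, R_n = min(1.2×0.96875×0.625×58, 2.4×0.75×0.625×58) = 42.141 kips/bolt; interior L_c = 2.5625 − 0.8125 = 1.75, R_n = 65.25 kips/bolt. φR_n = 0.75 × (2×42.141 + 2×65.25) = 161.1 kips.
Block shear: shear path 2×[1.375+1×2.5625] = 2×3.9375 in, A_gv = 4.9219, A_nv = 2×(3.9375 − 1.5×0.875)×0.625 = 3.2813 in²; tension across gage: (2.0625 − 1×0.875)×0.625 = 0.74219 in². R_n = min(0.6×58×3.2813, 0.6×36×4.9219) + 1.0×58×0.74219 = min(114.19, 106.31) + 43.047 = 149.36 kips. φR_n = 0.75 × 149.36 = 112.0 kips.
Governing: min(71.6, 161.1, 112.0) = 71.6 kips → bolt shear.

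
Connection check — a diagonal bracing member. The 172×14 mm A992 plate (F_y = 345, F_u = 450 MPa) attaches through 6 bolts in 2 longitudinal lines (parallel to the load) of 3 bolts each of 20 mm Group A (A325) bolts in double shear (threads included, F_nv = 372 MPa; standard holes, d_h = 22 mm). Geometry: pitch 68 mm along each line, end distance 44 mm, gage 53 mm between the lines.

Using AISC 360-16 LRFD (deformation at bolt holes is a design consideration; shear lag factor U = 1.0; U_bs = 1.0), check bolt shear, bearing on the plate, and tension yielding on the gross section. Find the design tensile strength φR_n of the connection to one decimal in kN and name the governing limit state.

Bolt shear: A_b = π(20)²/4 = 314.16 mm². φR_n = 0.75 × 372 × 314.16 × 6 × 2 = 1051.8 kN.
Bearing (14 mm plate, F_u = 450 MPa): end bolts L_c = 44 − 22/2 = 33, R_n = min(1.2×33×14×450, 2.4×20×14×450) = 249.48 kN/bolt; interior L_c = 68 − 22 = 46, R_n = 302.4 kN/bolt. φR_n = 0.75 × (2×249.48 + 4×302.4) = 1281.4 kN.
Tension yield (gross): A_g = 172×14 = 2408 mm². φR_n = 0.90 × 345 × 2408 = 747.7 kN.
Governing: min(1051.8, 1281.4, 747.7) = 747.7 kN → gross-section yield.

747.7 kN (gross-section yield governs)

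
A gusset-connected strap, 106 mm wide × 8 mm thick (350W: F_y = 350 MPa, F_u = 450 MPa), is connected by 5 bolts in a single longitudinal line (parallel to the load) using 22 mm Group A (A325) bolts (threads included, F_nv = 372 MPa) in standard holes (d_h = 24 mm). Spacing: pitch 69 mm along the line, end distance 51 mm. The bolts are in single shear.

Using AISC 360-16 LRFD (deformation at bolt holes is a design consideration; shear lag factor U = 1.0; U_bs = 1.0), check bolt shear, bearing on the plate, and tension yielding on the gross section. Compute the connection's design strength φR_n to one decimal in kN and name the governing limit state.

267.1 kN (gross-section yield governs)

Bolt shear: A_b = π(22)²/4 = 380.13 mm². φR_n = 0.75 × 372 × 380.13 × 5 × 1 = 530.3 kN.
Bearing (8 mm plate, F_u = 450 MPa): end bolts L_c = 51 − 24/2 = 39, R_n = min(1.2×39×8×450, 2.4×22×8×450) = 168.48 kN/bolt; interior L_c = 69 − 24 = 45, R_n = 190.08 kN/bolt. φR_n = 0.75 × (1×168.48 + 4×190.08) = 696.6 kN.
Tension yield (gross): A_g = 106×8 = 848 mm². φR_n = 0.90 × 350 × 848 = 267.1 kN.
Governing: min(530.3, 696.6, 267.1) = 267.1 kN → gross-section yield.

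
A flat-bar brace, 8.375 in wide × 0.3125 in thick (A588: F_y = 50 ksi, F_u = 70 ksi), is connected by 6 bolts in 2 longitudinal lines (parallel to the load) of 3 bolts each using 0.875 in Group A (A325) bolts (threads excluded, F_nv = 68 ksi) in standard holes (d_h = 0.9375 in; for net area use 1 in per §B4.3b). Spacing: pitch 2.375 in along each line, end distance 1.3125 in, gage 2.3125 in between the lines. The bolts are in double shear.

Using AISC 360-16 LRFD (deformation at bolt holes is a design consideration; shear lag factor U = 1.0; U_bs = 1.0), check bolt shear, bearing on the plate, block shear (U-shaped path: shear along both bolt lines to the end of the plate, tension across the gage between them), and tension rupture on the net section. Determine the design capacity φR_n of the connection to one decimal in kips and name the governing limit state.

91.7 kips (block shear governs)

Bolt shear: A_b = π(0.875)²/4 = 0.60132 in². φR_n = 0.75 × 68 × 0.60132 × 6 × 2 = 368.0 kips.
Bearing (0.3125 in plate, F_u = 70 ksi): end bolts L_c = 1.3125 − 0.9375/2 = 0.84375, R_n = min(1.2×0.84375×0.3125×70, 2.4×0.875×0.3125×70) = 22.148 kips/bolt; interior L_c = 2.375 − 0.9375 = 1.4375, R_n = 37.734 kips/bolt. φR_n = 0.75 × (2×22.148 + 4×37.734) = 146.4 kips.
Block shear: shear path 2×[1.3125+2×2.375] = 2×6.0625 in, A_gv = 3.7891, A_nv = 2×(6.0625 − 2.5×1)×0.3125 = 2.2266 in²; tension across gage: (2.3125 − 1×1)×0.3125 = 0.41016 in². R_n = min(0.6×70×2.2266, 0.6×50×3.7891) + 1.0×70×0.41016 = min(93.517, 113.67) + 28.711 = 122.23 kips. φR_n = 0.75 × 122.23 = 91.7 kips.
Tension rupture (net): A_n = (8.375 − 2×1)×0.3125 = 1.9922 in² (U = 1.0, A_e = A_n). φR_n = 0.75 × 70 × 1.9922 = 104.6 kips.
Governing: min(368.0, 146.4, 91.7, 104.6) = 91.7 kips → block shear.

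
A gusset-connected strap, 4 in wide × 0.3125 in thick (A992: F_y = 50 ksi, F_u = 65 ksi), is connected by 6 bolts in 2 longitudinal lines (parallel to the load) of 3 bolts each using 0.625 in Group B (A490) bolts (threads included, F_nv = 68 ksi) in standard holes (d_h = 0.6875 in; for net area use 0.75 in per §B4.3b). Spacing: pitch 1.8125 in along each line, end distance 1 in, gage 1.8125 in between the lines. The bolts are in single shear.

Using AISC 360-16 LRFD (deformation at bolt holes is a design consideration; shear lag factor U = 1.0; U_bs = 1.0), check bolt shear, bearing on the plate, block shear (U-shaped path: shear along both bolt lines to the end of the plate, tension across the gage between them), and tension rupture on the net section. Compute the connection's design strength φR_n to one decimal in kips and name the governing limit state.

Bolt shear: A_b = π(0.625)²/4 = 0.3068 in². φR_n = 0.75 × 68 × 0.3068 × 6 × 1 = 93.9 kips.
Bearing (0.3125 in plate, F_u = 65 ksi): end bolts L_c = 1 − 0.6875/2 = 0.65625, R_n = min(1.2×0.65625×0.3125×65, 2.4×0.625×0.3125×65) = 15.996 kips/bolt; interior L_c = 1.8125 − 0.6875 = 1.125, R_n = 27.422 kips/bolt. φR_n = 0.75 × (2×15.996 + 4×27.422) = 106.3 kips.
Block shear: shear path 2×[1+2×1.8125] = 2×4.625 in, A_gv = 2.8906, A_nv = 2×(4.625 − 2.5×0.75)×0.3125 = 1.7188 in²; tension across gage: (1.8125 − 1×0.75)×0.3125 = 0.33203 in². R_n = min(0.6×65×1.7188, 0.6×50×2.8906) + 1.0×65×0.33203 = min(67.033, 86.718) + 21.582 = 88.615 kips. φR_n = 0.75 × 88.615 = 66.5 kips.
Tension rupture (net): A_n = (4 − 2×0.75)×0.3125 = 0.78125 in² (U = 1.0, A_e = A_n). φR_n = 0.75 × 65 × 0.78125 = 38.1 kips.
Governing: min(93.9, 106.3, 66.5, 38.1) = 38.1 kips → net-section rupture.

38.1 kips (net-section rupture governs)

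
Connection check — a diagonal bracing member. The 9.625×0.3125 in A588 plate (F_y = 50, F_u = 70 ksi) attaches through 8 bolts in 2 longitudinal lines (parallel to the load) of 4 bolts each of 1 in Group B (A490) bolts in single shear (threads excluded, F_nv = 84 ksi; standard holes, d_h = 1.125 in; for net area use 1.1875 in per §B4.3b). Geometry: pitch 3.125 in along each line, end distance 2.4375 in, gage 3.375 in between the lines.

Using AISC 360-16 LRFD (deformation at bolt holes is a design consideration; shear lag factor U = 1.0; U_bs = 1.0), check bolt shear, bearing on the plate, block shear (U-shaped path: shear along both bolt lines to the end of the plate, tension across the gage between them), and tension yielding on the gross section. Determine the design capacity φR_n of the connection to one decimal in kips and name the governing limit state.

135.4 kips (gross-section yield governs)

Bolt shear: A_b = π(1)²/4 = 0.7854 in². φR_n = 0.75 × 84 × 0.7854 × 8 × 1 = 395.8 kips.
Bearing (0.3125 in plate, F_u = 70 ksi): end bolts L_c = 2.4375 − 1.125/2 = 1.875, R_n = min(1.2×1.875×0.3125×70, 2.4×1×0.3125×70) = 49.219 kips/bolt; interior L_c = 3.125 − 1.125 = 2, R_n = 52.5 kips/bolt. φR_n = 0.75 × (2×49.219 + 6×52.5) = 310.1 kips.
Block shear: shear path 2×[2.4375+3×3.125] = 2×11.8125 in, A_gv = 7.3828, A_nv = 2×(11.8125 − 3.5×1.1875)×0.3125 = 4.7852 in²; tension across gage: (3.375 − 1×1.1875)×0.3125 = 0.68359 in². R_n = min(0.6×70×4.7852, 0.6×50×7.3828) + 1.0×70×0.68359 = min(200.98, 221.48) + 47.851 = 248.83 kips. φR_n = 0.75 × 248.83 = 186.6 kips.
Tension yield (gross): A_g = 9.625×0.3125 = 3.0078 in². φR_n = 0.90 × 50 × 3.0078 = 135.4 kips.
Governing: min(395.8, 310.1, 186.6, 135.4) = 135.4 kips → gross-section yield.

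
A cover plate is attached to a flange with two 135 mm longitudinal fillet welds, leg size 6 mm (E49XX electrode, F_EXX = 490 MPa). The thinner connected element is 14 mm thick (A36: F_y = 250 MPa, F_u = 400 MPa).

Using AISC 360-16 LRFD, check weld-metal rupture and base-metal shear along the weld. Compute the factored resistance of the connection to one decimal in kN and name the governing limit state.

252.5 kN (weld metal governs)

Weld metal: throat = 0.707×6 = 4.242 mm, L = 2×135 = 270 mm. φR_n = 0.75 × 0.6 × 490 × 4.242 × 270 = 252.5 kN.
Base metal shear (14 mm plate): yield φR_n = 1.0×0.6×250×14×270 = 567.0 kN; rupture φR_n = 0.75×0.6×400×14×270 = 680.4 kN; take 567.0 kN (yield).
Governing: min(252.5, 567.0) = 252.5 kN → weld metal.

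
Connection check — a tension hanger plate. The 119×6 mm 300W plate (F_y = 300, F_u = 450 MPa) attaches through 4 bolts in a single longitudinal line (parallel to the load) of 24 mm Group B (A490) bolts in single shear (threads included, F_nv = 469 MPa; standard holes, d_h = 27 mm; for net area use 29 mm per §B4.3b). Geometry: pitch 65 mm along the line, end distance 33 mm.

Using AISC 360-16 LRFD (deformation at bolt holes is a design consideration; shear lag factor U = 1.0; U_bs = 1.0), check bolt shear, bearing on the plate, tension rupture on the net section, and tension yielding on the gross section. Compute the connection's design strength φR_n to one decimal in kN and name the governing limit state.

Bolt shear: A_b = π(24)²/4 = 452.39 mm². φR_n = 0.75 × 469 × 452.39 × 4 × 1 = 636.5 kN.
Bearing (6 mm plate, F_u = 450 MPa): end bolts L_c = 33 − 27/2 = 19.5, R_n = min(1.2×19.5×6×450, 2.4×24×6×450) = 63.18 kN/bolt; interior L_c = 65 − 27 = 38, R_n = 123.12 kN/bolt. φR_n = 0.75 × (1×63.18 + 3×123.12) = 324.4 kN.
Tension rupture (net): A_n = (119 − 1×29)×6 = 540 mm² (U = 1.0, A_e = A_n). φR_n = 0.75 × 450 × 540 = 182.3 kN.
Tension yield (gross): A_g = 119×6 = 714 mm². φR_n = 0.90 × 300 × 714 = 192.8 kN.
Governing: min(636.5, 324.4, 182.3, 192.8) = 182.3 kN → net-section rupture.

182.3 kN (net-section rupture governs)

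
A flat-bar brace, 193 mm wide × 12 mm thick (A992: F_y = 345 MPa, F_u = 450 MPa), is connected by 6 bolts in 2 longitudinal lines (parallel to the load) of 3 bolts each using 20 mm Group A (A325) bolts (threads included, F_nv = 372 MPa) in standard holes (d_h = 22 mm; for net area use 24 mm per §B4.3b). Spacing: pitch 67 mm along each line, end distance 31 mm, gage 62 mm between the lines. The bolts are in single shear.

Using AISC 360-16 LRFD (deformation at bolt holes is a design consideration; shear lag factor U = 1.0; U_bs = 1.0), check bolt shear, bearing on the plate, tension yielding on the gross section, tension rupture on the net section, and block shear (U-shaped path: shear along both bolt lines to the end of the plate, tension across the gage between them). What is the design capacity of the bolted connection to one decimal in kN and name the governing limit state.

Bolt shear: A_b = π(20)²/4 = 314.16 mm². φR_n = 0.75 × 372 × 314.16 × 6 × 1 = 525.9 kN.
Bearing (12 mm plate, F_u = 450 MPa): end bolts L_c = 31 − 22/2 = 20, R_n = min(1.2×20×12×450, 2.4×20×12×450) = 129.6 kN/bolt; interior L_c = 67 − 22 = 45, R_n = 259.2 kN/bolt. φR_n = 0.75 × (2×129.6 + 4×259.2) = 972.0 kN.
Tension yield (gross): A_g = 193×12 = 2316 mm². φR_n = 0.90 × 345 × 2316 = 719.1 kN.
Tension rupture (net): A_n = (193 − 2×24)×12 = 1740 mm² (U = 1.0, A_e = A_n). φR_n = 0.75 × 450 × 1740 = 587.3 kN.
Block shear: shear path 2×[31+2×67] = 2×165 mm, A_gv = 3960, A_nv = 2×(165 − 2.5×24)×12 = 2520 mm²; tension across gage: (62 − 1×24)×12 = 456 mm². R_n = min(0.6×450×2520, 0.6×345×3960) + 1.0×450×456 = min(680.4, 819.72) + 205.2 = 885.6 kN. φR_n = 0.75 × 885.6 = 664.2 kN.
Governing: min(525.9, 972.0, 719.1, 587.3, 664.2) = 525.9 kN → bolt shear.

525.9 kN (bolt shear governs)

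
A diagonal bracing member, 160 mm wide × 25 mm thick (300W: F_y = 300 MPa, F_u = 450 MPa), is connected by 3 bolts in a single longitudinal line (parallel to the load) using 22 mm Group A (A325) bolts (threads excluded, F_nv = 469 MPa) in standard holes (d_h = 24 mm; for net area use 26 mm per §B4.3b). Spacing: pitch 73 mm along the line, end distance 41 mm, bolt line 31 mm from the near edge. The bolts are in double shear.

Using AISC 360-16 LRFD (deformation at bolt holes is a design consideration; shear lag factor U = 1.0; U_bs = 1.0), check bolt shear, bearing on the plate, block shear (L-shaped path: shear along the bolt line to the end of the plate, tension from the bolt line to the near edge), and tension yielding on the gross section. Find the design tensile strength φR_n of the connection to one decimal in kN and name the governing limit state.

769.5 kN (block shear governs)

Bolt shear: A_b = π(22)²/4 = 380.13 mm². φR_n = 0.75 × 469 × 380.13 × 3 × 2 = 802.3 kN.
Bearing (25 mm plate, F_u = 450 MPa): end bolts L_c = 41 − 24/2 = 29, R_n = min(1.2×29×25×450, 2.4×22×25×450) = 391.5 kN/bolt; interior L_c = 73 − 24 = 49, R_n = 594 kN/bolt. φR_n = 0.75 × (1×391.5 + 2×594) = 1184.6 kN.
Block shear: shear path 1×[41+2×73] = 1×187 mm, A_gv = 4675, A_nv = 1×(187 − 2.5×26)×25 = 3050 mm²; tension to near edge: (31 − 0.5×26)×25 = 450 mm². R_n = min(0.6×450×3050, 0.6×300×4675) + 1.0×450×450 = min(823.5, 841.5) + 202.5 = 1026 kN. φR_n = 0.75 × 1026 = 769.5 kN.
Tension yield (gross): A_g = 160×25 = 4000 mm². φR_n = 0.90 × 300 × 4000 = 1080.0 kN.
Governing: min(802.3, 1184.6, 769.5, 1080.0) = 769.5 kN → block shear.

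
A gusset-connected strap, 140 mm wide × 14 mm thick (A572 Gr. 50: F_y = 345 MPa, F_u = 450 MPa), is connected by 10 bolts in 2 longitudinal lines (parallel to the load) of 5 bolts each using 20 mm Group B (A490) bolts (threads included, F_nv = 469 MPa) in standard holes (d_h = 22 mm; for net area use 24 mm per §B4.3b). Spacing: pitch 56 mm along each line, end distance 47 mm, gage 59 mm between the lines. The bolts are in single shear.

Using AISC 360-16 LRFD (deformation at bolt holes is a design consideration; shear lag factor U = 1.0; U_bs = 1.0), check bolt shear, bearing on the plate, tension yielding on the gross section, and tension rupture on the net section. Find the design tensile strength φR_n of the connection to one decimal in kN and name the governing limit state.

434.7 kN (net-section rupture governs)

Bolt shear: A_b = π(20)²/4 = 314.16 mm². φR_n = 0.75 × 469 × 314.16 × 10 × 1 = 1105.1 kN.
Bearing (14 mm plate, F_u = 450 MPa): end bolts L_c = 47 − 22/2 = 36, R_n = min(1.2×36×14×450, 2.4×20×14×450) = 272.16 kN/bolt; interior L_c = 56 − 22 = 34, R_n = 257.04 kN/bolt. φR_n = 0.75 × (2×272.16 + 8×257.04) = 1950.5 kN.
Tension yield (gross): A_g = 140×14 = 1960 mm². φR_n = 0.90 × 345 × 1960 = 608.6 kN.
Tension rupture (net): A_n = (140 − 2×24)×14 = 1288 mm² (U = 1.0, A_e = A_n). φR_n = 0.75 × 450 × 1288 = 434.7 kN.
Governing: min(1105.1, 1950.5, 608.6, 434.7) = 434.7 kN → net-section rupture.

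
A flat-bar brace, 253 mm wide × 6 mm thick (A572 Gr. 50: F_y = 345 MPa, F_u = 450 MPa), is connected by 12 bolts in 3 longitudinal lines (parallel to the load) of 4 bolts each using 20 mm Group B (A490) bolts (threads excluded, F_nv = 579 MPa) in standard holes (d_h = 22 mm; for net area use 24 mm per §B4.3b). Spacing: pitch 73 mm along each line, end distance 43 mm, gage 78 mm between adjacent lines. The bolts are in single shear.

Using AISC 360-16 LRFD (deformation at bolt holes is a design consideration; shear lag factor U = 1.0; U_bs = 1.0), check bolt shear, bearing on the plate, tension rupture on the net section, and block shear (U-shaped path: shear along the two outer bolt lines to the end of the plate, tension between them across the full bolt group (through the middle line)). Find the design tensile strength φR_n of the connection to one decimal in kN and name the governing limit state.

Bolt shear: A_b = π(20)²/4 = 314.16 mm². φR_n = 0.75 × 579 × 314.16 × 12 × 1 = 1637.1 kN.
Bearing (6 mm plate, F_u = 450 MPa): end bolts L_c = 43 − 22/2 = 32, R_n = min(1.2×32×6×450, 2.4×20×6×450) = 103.68 kN/bolt; interior L_c = 73 − 22 = 51, R_n = 129.6 kN/bolt. φR_n = 0.75 × (3×103.68 + 9×129.6) = 1108.1 kN.
Tension rupture (net): A_n = (253 − 3×24)×6 = 1086 mm² (U = 1.0, A_e = A_n). φR_n = 0.75 × 450 × 1086 = 366.5 kN.
Block shear: shear path 2×[43+3×73] = 2×262 mm, A_gv = 3144, A_nv = 2×(262 − 3.5×24)×6 = 2136 mm²; tension across gage: (156 − 2×24)×6 = 648 mm². R_n = min(0.6×450×2136, 0.6×345×3144) + 1.0×450×648 = min(576.72, 650.81) + 291.6 = 868.32 kN. φR_n = 0.75 × 868.32 = 651.2 kN.
Governing: min(1637.1, 1108.1, 366.5, 651.2) = 366.5 kN → net-section rupture.

366.5 kN (net-section rupture governs)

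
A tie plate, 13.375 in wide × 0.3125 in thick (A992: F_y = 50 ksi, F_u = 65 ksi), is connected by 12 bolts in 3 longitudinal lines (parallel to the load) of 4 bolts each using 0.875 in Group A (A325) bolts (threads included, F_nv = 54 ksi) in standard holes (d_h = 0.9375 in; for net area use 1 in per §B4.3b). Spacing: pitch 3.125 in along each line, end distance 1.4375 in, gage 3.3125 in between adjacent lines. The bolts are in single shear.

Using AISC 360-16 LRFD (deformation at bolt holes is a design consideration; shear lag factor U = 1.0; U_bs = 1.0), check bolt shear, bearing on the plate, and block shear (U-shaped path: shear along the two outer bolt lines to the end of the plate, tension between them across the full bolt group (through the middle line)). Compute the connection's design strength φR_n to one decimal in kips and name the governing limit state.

Bolt shear: A_b = π(0.875)²/4 = 0.60132 in². φR_n = 0.75 × 54 × 0.60132 × 12 × 1 = 292.2 kips.
Bearing (0.3125 in plate, F_u = 65 ksi): end bolts L_c = 1.4375 − 0.9375/2 = 0.96875, R_n = min(1.2×0.96875×0.3125×65, 2.4×0.875×0.3125×65) = 23.613 kips/bolt; interior L_c = 3.125 − 0.9375 = 2.1875, R_n = 42.656 kips/bolt. φR_n = 0.75 × (3×23.613 + 9×42.656) = 341.1 kips.
Block shear: shear path 2×[1.4375+3×3.125] = 2×10.8125 in, A_gv = 6.7578, A_nv = 2×(10.8125 − 3.5×1)×0.3125 = 4.5703 in²; tension across gage: (6.625 − 2×1)×0.3125 = 1.4453 in². R_n = min(0.6×65×4.5703, 0.6×50×6.7578) + 1.0×65×1.4453 = min(178.24, 202.73) + 93.945 = 272.19 kips. φR_n = 0.75 × 272.19 = 204.1 kips.
Governing: min(292.2, 341.1, 204.1) = 204.1 kips → block shear.

204.1 kips (block shear governs)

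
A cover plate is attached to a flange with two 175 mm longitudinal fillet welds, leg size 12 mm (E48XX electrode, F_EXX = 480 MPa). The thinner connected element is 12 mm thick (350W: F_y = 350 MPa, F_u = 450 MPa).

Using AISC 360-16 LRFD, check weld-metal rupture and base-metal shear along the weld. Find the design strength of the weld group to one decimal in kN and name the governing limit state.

Weld metal: throat = 0.707×12 = 8.484 mm, L = 2×175 = 350 mm. φR_n = 0.75 × 0.6 × 480 × 8.484 × 350 = 641.4 kN.
Base metal shear (12 mm plate): yield φR_n = 1.0×0.6×350×12×350 = 882.0 kN; rupture φR_n = 0.75×0.6×450×12×350 = 850.5 kN; take 850.5 kN (rupture).
Governing: min(641.4, 850.5) = 641.4 kN → weld metal.

641.4 kN (weld metal governs)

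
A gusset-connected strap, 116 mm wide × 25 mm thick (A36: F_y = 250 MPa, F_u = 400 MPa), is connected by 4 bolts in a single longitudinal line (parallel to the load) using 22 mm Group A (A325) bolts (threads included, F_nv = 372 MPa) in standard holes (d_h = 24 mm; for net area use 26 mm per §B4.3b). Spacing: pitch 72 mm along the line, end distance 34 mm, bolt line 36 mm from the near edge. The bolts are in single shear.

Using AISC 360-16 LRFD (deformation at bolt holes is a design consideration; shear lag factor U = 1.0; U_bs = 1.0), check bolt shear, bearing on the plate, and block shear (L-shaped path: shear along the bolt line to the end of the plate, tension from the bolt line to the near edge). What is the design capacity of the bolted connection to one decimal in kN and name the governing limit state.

Bolt shear: A_b = π(22)²/4 = 380.13 mm². φR_n = 0.75 × 372 × 380.13 × 4 × 1 = 424.2 kN.
Bearing (25 mm plate, F_u = 400 MPa): end bolts L_c = 34 − 24/2 = 22, R_n = min(1.2×22×25×400, 2.4×22×25×400) = 264 kN/bolt; interior L_c = 72 − 24 = 48, R_n = 528 kN/bolt. φR_n = 0.75 × (1×264 + 3×528) = 1386.0 kN.
Block shear: shear path 1×[34+3×72] = 1×250 mm, A_gv = 6250, A_nv = 1×(250 − 3.5×26)×25 = 3975 mm²; tension to near edge: (36 − 0.5×26)×25 = 575 mm². R_n = min(0.6×400×3975, 0.6×250×6250) + 1.0×400×575 = min(954, 937.5) + 230 = 1167.5 kN. φR_n = 0.75 × 1167.5 = 875.6 kN.
Governing: min(424.2, 1386.0, 875.6) = 424.2 kN → bolt shear.

424.2 kN (bolt shear governs)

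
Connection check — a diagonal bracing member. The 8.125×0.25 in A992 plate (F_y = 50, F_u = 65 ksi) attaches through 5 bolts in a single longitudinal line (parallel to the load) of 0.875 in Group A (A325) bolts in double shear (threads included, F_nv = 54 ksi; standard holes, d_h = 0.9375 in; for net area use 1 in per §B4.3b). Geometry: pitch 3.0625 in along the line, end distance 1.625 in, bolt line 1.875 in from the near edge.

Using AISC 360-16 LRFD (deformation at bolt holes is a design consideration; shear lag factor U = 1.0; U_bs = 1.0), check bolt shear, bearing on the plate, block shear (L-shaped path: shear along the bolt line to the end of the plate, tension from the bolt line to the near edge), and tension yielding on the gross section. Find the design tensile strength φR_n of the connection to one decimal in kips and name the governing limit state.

Bolt shear: A_b = π(0.875)²/4 = 0.60132 in². φR_n = 0.75 × 54 × 0.60132 × 5 × 2 = 243.5 kips.
Bearing (0.25 in plate, F_u = 65 ksi): end bolts L_c = 1.625 − 0.9375/2 = 1.15625, R_n = min(1.2×1.15625×0.25×65, 2.4×0.875×0.25×65) = 22.547 kips/bolt; interior L_c = 3.0625 − 0.9375 = 2.125, R_n = 34.125 kips/bolt. φR_n = 0.75 × (1×22.547 + 4×34.125) = 119.3 kips.
Block shear: shear path 1×[1.625+4×3.0625] = 1×13.875 in, A_gv = 3.4688, A_nv = 1×(13.875 − 4.5×1)×0.25 = 2.3438 in²; tension to near edge: (1.875 − 0.5×1)×0.25 = 0.34375 in². R_n = min(0.6×65×2.3438, 0.6×50×3.4688) + 1.0×65×0.34375 = min(91.408, 104.06) + 22.344 = 113.75 kips. φR_n = 0.75 × 113.75 = 85.3 kips.
Tension yield (gross): A_g = 8.125×0.25 = 2.0313 in². φR_n = 0.90 × 50 × 2.0313 = 91.4 kips.
Governing: min(243.5, 119.3, 85.3, 91.4) = 85.3 kips → block shear.

85.3 kips (block shear governs)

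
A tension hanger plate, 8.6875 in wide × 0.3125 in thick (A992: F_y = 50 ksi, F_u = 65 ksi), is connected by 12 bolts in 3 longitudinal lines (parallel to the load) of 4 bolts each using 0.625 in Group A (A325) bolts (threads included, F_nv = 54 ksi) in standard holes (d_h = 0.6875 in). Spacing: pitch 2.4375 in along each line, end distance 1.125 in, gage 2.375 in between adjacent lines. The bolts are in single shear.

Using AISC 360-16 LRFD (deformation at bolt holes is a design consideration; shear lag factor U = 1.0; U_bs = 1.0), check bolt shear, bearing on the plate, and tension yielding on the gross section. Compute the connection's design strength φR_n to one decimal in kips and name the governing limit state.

Bolt shear: A_b = π(0.625)²/4 = 0.3068 in². φR_n = 0.75 × 54 × 0.3068 × 12 × 1 = 149.1 kips.
Bearing (0.3125 in plate, F_u = 65 ksi): end bolts L_c = 1.125 − 0.6875/2 = 0.78125, R_n = min(1.2×0.78125×0.3125×65, 2.4×0.625×0.3125×65) = 19.043 kips/bolt; interior L_c = 2.4375 − 0.6875 = 1.75, R_n = 30.469 kips/bolt. φR_n = 0.75 × (3×19.043 + 9×30.469) = 248.5 kips.
Tension yield (gross): A_g = 8.6875×0.3125 = 2.7148 in². φR_n = 0.90 × 50 × 2.7148 = 122.2 kips.
Governing: min(149.1, 248.5, 122.2) = 122.2 kips → gross-section yield.

122.2 kips (gross-section yield governs)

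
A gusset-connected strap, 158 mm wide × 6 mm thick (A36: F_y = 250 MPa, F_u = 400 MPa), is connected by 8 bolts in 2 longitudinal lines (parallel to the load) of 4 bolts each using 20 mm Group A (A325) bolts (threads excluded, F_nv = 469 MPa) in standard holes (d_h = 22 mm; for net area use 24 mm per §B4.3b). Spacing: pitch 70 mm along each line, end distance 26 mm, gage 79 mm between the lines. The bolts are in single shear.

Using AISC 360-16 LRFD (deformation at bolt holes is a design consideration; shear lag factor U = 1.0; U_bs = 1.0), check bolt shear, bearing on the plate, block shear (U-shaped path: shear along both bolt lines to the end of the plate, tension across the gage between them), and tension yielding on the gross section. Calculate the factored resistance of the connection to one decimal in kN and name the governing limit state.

213.3 kN (gross-section yield governs)

Bolt shear: A_b = π(20)²/4 = 314.16 mm². φR_n = 0.75 × 469 × 314.16 × 8 × 1 = 884.0 kN.
Bearing (6 mm plate, F_u = 400 MPa): end bolts L_c = 26 − 22/2 = 15, R_n = min(1.2×15×6×400, 2.4×20×6×400) = 43.2 kN/bolt; interior L_c = 70 − 22 = 48, R_n = 115.2 kN/bolt. φR_n = 0.75 × (2×43.2 + 6×115.2) = 583.2 kN.
Block shear: shear path 2×[26+3×70] = 2×236 mm, A_gv = 2832, A_nv = 2×(236 − 3.5×24)×6 = 1824 mm²; tension across gage: (79 − 1×24)×6 = 330 mm². R_n = min(0.6×400×1824, 0.6×250×2832) + 1.0×400×330 = min(437.76, 424.8) + 132 = 556.8 kN. φR_n = 0.75 × 556.8 = 417.6 kN.
Tension yield (gross): A_g = 158×6 = 948 mm². φR_n = 0.90 × 250 × 948 = 213.3 kN.
Governing: min(884.0, 583.2, 417.6, 213.3) = 213.3 kN → gross-section yield.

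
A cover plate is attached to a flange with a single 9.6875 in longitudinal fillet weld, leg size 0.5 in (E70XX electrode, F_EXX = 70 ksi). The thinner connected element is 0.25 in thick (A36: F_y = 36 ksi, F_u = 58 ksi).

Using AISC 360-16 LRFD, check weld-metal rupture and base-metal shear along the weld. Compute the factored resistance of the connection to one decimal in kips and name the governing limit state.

52.3 kips (base-metal shear governs)

Weld metal: throat = 0.707×0.5 = 0.3535 in, L = 9.6875 in. φR_n = 0.75 × 0.6 × 70 × 0.3535 × 9.6875 = 107.9 kips.
Base metal shear (0.25 in plate): yield φR_n = 1.0×0.6×36×0.25×9.6875 = 52.3 kips; rupture φR_n = 0.75×0.6×58×0.25×9.6875 = 63.2 kips; take 52.3 kips (yield).
Governing: min(107.9, 52.3) = 52.3 kips → base-metal shear.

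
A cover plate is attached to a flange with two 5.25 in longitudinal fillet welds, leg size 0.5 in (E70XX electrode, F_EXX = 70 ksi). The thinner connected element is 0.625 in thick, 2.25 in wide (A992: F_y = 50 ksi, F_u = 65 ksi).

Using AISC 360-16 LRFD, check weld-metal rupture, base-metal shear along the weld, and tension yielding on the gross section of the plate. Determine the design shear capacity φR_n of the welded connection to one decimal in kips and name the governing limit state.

Weld metal: throat = 0.707×0.5 = 0.3535 in, L = 2×5.25 = 10.5 in. φR_n = 0.75 × 0.6 × 70 × 0.3535 × 10.5 = 116.9 kips.
Base metal shear (0.625 in plate): yield φR_n = 1.0×0.6×50×0.625×10.5 = 196.9 kips; rupture φR_n = 0.75×0.6×65×0.625×10.5 = 192.0 kips; take 192.0 kips (rupture).
Tension yield (gross): A_g = 2.25×0.625 = 1.4063 in². φR_n = 0.90 × 50 × 1.4063 = 63.3 kips.
Governing: min(116.9, 192.0, 63.3) = 63.3 kips → gross-section yield.

63.3 kips (gross-section yield governs)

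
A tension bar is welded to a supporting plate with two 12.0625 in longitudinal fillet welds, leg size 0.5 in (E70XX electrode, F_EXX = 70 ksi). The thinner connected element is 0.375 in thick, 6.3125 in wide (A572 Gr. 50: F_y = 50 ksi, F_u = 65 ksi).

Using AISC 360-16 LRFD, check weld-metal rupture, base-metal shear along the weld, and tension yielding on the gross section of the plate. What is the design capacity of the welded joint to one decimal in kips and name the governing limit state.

Weld metal: throat = 0.707×0.5 = 0.3535 in, L = 2×12.0625 = 24.125 in. φR_n = 0.75 × 0.6 × 70 × 0.3535 × 24.125 = 268.6 kips.
Base metal shear (0.375 in plate): yield φR_n = 1.0×0.6×50×0.375×24.125 = 271.4 kips; rupture φR_n = 0.75×0.6×65×0.375×24.125 = 264.6 kips; take 264.6 kips (rupture).
Tension yield (gross): A_g = 6.3125×0.375 = 2.3672 in². φR_n = 0.90 × 50 × 2.3672 = 106.5 kips.
Governing: min(268.6, 264.6, 106.5) = 106.5 kips → gross-section yield.

106.5 kips (gross-section yield governs)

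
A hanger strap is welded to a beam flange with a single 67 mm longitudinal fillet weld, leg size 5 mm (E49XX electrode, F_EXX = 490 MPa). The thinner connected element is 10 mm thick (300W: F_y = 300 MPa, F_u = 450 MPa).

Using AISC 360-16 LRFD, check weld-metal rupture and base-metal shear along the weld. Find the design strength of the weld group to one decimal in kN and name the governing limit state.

52.2 kN (weld metal governs)

Weld metal: throat = 0.707×5 = 3.535 mm, L = 67 mm. φR_n = 0.75 × 0.6 × 490 × 3.535 × 67 = 52.2 kN.
Base metal shear (10 mm plate): yield φR_n = 1.0×0.6×300×10×67 = 120.6 kN; rupture φR_n = 0.75×0.6×450×10×67 = 135.7 kN; take 120.6 kN (yield).
Governing: min(52.2, 120.6) = 52.2 kN → weld metal.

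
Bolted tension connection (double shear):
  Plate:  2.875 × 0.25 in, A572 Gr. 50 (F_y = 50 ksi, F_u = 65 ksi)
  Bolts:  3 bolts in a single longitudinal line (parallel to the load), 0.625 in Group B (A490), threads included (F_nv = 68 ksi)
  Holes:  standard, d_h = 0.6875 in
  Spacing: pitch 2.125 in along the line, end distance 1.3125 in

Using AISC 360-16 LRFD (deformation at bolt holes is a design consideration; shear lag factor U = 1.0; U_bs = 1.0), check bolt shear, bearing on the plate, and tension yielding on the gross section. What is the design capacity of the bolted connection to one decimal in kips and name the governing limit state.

32.3 kips (gross-section yield governs)

Bolt shear: A_b = π(0.625)²/4 = 0.3068 in². φR_n = 0.75 × 68 × 0.3068 × 3 × 2 = 93.9 kips.
Bearing (0.25 in plate, F_u = 65 ksi): end bolts L_c = 1.3125 − 0.6875/2 = 0.96875, R_n = min(1.2×0.96875×0.25×65, 2.4×0.625×0.25×65) = 18.891 kips/bolt; interior L_c = 2.125 − 0.6875 = 1.4375, R_n = 24.375 kips/bolt. φR_n = 0.75 × (1×18.891 + 2×24.375) = 50.7 kips.
Tension yield (gross): A_g = 2.875×0.25 = 0.71875 in². φR_n = 0.90 × 50 × 0.71875 = 32.3 kips.
Governing: min(93.9, 50.7, 32.3) = 32.3 kips → gross-section yield.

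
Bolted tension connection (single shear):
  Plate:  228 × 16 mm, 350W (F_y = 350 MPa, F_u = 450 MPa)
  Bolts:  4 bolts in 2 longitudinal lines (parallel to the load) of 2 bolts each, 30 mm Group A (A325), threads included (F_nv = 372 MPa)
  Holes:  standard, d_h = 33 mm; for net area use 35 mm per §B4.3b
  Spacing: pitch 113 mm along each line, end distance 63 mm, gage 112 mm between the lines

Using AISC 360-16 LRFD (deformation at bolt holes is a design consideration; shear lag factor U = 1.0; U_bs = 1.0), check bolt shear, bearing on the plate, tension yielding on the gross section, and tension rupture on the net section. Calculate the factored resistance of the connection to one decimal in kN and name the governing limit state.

Bolt shear: A_b = π(30)²/4 = 706.86 mm². φR_n = 0.75 × 372 × 706.86 × 4 × 1 = 788.9 kN.
Bearing (16 mm plate, F_u = 450 MPa): end bolts L_c = 63 − 33/2 = 46.5, R_n = min(1.2×46.5×16×450, 2.4×30×16×450) = 401.76 kN/bolt; interior L_c = 113 − 33 = 80, R_n = 518.4 kN/bolt. φR_n = 0.75 × (2×401.76 + 2×518.4) = 1380.2 kN.
Tension yield (gross): A_g = 228×16 = 3648 mm². φR_n = 0.90 × 350 × 3648 = 1149.1 kN.
Tension rupture (net): A_n = (228 − 2×35)×16 = 2528 mm² (U = 1.0, A_e = A_n). φR_n = 0.75 × 450 × 2528 = 853.2 kN.
Governing: min(788.9, 1380.2, 1149.1, 853.2) = 788.9 kN → bolt shear.

788.9 kN (bolt shear governs)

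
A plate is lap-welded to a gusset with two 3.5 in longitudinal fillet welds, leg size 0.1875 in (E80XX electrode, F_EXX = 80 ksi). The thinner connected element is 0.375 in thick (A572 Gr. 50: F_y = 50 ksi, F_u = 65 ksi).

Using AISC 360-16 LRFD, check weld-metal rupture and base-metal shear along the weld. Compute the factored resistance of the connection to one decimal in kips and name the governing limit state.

33.4 kips (weld metal governs)

Weld metal: throat = 0.707×0.1875 = 0.13256 in, L = 2×3.5 = 7 in. φR_n = 0.75 × 0.6 × 80 × 0.13256 × 7 = 33.4 kips.
Base metal shear (0.375 in plate): yield φR_n = 1.0×0.6×50×0.375×7 = 78.8 kips; rupture φR_n = 0.75×0.6×65×0.375×7 = 76.8 kips; take 76.8 kips (rupture).
Governing: min(33.4, 76.8) = 33.4 kips → weld metal.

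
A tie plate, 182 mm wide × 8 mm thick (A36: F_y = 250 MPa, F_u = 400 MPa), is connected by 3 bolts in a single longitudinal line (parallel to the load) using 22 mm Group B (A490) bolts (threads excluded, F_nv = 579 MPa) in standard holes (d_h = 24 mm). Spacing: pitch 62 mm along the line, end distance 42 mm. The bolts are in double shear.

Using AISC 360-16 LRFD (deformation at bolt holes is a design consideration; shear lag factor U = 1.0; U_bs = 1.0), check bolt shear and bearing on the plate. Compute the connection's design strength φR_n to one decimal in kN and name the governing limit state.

Bolt shear: A_b = π(22)²/4 = 380.13 mm². φR_n = 0.75 × 579 × 380.13 × 3 × 2 = 990.4 kN.
Bearing (8 mm plate, F_u = 400 MPa): end bolts L_c = 42 − 24/2 = 30, R_n = min(1.2×30×8×400, 2.4×22×8×400) = 115.2 kN/bolt; interior L_c = 62 − 24 = 38, R_n = 145.92 kN/bolt. φR_n = 0.75 × (1×115.2 + 2×145.92) = 305.3 kN.
Governing: min(990.4, 305.3) = 305.3 kN → bearing.

305.3 kN (bearing governs)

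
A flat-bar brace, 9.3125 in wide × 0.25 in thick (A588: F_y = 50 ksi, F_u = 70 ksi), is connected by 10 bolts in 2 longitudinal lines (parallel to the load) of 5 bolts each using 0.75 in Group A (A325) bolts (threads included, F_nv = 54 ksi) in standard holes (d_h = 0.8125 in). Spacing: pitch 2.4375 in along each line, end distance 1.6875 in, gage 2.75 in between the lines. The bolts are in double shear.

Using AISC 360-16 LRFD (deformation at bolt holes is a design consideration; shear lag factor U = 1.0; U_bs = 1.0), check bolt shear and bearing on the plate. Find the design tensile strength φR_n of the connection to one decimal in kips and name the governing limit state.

Bolt shear: A_b = π(0.75)²/4 = 0.44179 in². φR_n = 0.75 × 54 × 0.44179 × 10 × 2 = 357.8 kips.
Bearing (0.25 in plate, F_u = 70 ksi): end bolts L_c = 1.6875 − 0.8125/2 = 1.28125, R_n = min(1.2×1.28125×0.25×70, 2.4×0.75×0.25×70) = 26.906 kips/bolt; interior L_c = 2.4375 − 0.8125 = 1.625, R_n = 31.5 kips/bolt. φR_n = 0.75 × (2×26.906 + 8×31.5) = 229.4 kips.
Governing: min(357.8, 229.4) = 229.4 kips → bearing.

229.4 kips (bearing governs)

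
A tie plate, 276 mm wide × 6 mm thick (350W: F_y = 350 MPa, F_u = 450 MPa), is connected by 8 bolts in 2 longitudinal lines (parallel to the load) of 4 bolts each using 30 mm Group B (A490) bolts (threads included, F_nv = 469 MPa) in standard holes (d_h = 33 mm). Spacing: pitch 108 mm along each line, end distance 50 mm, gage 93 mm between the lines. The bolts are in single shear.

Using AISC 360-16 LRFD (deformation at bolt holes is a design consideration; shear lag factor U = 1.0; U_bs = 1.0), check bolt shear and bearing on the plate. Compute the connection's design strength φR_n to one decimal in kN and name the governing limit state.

Bolt shear: A_b = π(30)²/4 = 706.86 mm². φR_n = 0.75 × 469 × 706.86 × 8 × 1 = 1989.1 kN.
Bearing (6 mm plate, F_u = 450 MPa): end bolts L_c = 50 − 33/2 = 33.5, R_n = min(1.2×33.5×6×450, 2.4×30×6×450) = 108.54 kN/bolt; interior L_c = 108 − 33 = 75, R_n = 194.4 kN/bolt. φR_n = 0.75 × (2×108.54 + 6×194.4) = 1037.6 kN.
Governing: min(1989.1, 1037.6) = 1037.6 kN → bearing.

1037.6 kN (bearing governs)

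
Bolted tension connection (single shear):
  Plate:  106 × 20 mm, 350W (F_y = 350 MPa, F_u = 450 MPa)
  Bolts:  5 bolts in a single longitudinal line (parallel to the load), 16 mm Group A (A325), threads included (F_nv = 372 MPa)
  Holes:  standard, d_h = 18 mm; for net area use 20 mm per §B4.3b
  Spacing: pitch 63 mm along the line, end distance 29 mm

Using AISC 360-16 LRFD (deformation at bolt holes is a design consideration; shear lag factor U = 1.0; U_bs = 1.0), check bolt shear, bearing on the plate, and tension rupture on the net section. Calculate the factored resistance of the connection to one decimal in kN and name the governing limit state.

Bolt shear: A_b = π(16)²/4 = 201.06 mm². φR_n = 0.75 × 372 × 201.06 × 5 × 1 = 280.5 kN.
Bearing (20 mm plate, F_u = 450 MPa): end bolts L_c = 29 − 18/2 = 20, R_n = min(1.2×20×20×450, 2.4×16×20×450) = 216 kN/bolt; interior L_c = 63 − 18 = 45, R_n = 345.6 kN/bolt. φR_n = 0.75 × (1×216 + 4×345.6) = 1198.8 kN.
Tension rupture (net): A_n = (106 − 1×20)×20 = 1720 mm² (U = 1.0, A_e = A_n). φR_n = 0.75 × 450 × 1720 = 580.5 kN.
Governing: min(280.5, 1198.8, 580.5) = 280.5 kN → bolt shear.

280.5 kN (bolt shear governs)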